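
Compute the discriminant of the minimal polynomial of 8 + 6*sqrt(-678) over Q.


The element 8 + 6*sqrt(-678) has minimal polynomial:
x^2 - 16*x + 24472
Discriminant = (-16)^2 - 4*(24472)
= 256 - 97888
= -97632

-97632


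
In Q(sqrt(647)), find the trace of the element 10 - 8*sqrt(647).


Tr(a + b*sqrt(d)) = (a + b*sqrt(d)) + (a - b*sqrt(d)) = 2a
= 2 * (10)
= 20

20


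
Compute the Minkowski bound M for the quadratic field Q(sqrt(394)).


d = 394, d mod 4 = 2, so disc(K) = 4d = 1576; |disc(K)| = 1576
Real quadratic field, so n = 2, s = r2 = 0, r1 = 2
M = (n!/n^n) * (4/pi)^s * sqrt(|disc(K)|) = (2!/2^2) * (4/pi)^0 * sqrt(1576)
= 0.5 * 1.000000 * 39.698866
= 19.8494

19.8494


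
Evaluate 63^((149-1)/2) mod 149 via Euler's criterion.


p = 149 is prime and the exponent is (p-1)/2 = 74, so by Euler's criterion 63^74 = (63/149) = +1 or -1 mod 149.
Compute by square-and-multiply:
  74 = 64 + 8 + 2 (binary 1001010)
  Repeated squaring mod 149: 63^1 = 63, 63^2 = 95, 63^4 = 85, 63^8 = 73, 63^16 = 114, 63^32 = 33, 63^64 = 46
  63^74 = 63^64 * 63^8 * 63^2 = 46 * 73 * 95 mod 149
    46 * 73 = 3358 = 80 mod 149
    80 * 95 = 7600 = 1 mod 149
  63^74 = 1 mod 149
Result 1: 63 is a quadratic residue mod 149.
63^74 mod 149 = 1

1


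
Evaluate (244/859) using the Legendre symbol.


p = 859 is prime, so compute (244/859) with the reciprocity algorithm (Jacobi-symbol steps: pull out 2s via (2/n), flip via reciprocity, reduce):
  pull out 2: (2/859) = -1  (since 859 mod 8 = 3)
  pull out 2: (2/859) = -1  (since 859 mod 8 = 3)
  reciprocity: (61/859) -> +(859/61)
  reduce: (5/61)
  reciprocity: (5/61) -> +(61/5)
  reduce: (1/5)
  (1/5) = 1
Product of signs = 1
(244/859) = 1

1


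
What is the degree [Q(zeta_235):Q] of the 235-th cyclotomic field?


The degree equals Euler's totient phi(235).
235 = 5 * 47
phi(235) = 184

184


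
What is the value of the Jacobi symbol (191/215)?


Compute (191/215) via quadratic reciprocity:
  reciprocity: (191/215) -> -(215/191)
  reduce: (24/191)
  pull out 2: (2/191) = +1  (since 191 mod 8 = 7)
  pull out 2: (2/191) = +1  (since 191 mod 8 = 7)
  pull out 2: (2/191) = +1  (since 191 mod 8 = 7)
  reciprocity: (3/191) -> -(191/3)
  reduce: (2/3)
  pull out 2: (2/3) = -1  (since 3 mod 8 = 3)
  (1/3) = 1
Product of signs = -1

-1


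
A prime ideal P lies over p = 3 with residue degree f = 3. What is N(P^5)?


N(P^a) = p^(a*f)
= 3^(5*3)
= 3^15
= 14348907

14348907


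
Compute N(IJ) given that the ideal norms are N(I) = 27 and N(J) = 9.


N(IJ) = N(I) * N(J)
= 27 * 9
= 243

243


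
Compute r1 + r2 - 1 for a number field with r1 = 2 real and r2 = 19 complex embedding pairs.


By Dirichlet's unit theorem:
rank = r1 + r2 - 1
= 2 + 19 - 1
= 20

20


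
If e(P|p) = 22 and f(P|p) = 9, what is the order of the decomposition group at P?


|D_P| = e * f
= 22 * 9
= 198

198


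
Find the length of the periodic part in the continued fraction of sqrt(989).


Run the CF algorithm for sqrt(989).
a_0 = floor(sqrt(989)) = 31; set m_0=0, q_0=1.
Recurrence: m' = q*a - m,  q' = (d - m'^2)/q,  a' = floor((a_0 + m')/q').
  step 1: m=31, q=28, a=2
  step 2: m=25, q=13, a=4
  step 3: m=27, q=20, a=2
  step 4: m=13, q=41, a=1
  step 5: m=28, q=5, a=11
  step 6: m=27, q=52, a=1
  step 7: m=25, q=7, a=8
  step 8: m=31, q=4, a=15
  step 9: m=29, q=37, a=1
  step 10: m=8, q=25, a=1
  step 11: m=17, q=28, a=1
  step 12: m=11, q=31, a=1
  step 13: m=20, q=19, a=2
  step 14: m=18, q=35, a=1
  step 15: m=17, q=20, a=2
  step 16: m=23, q=23, a=2
  step 17: m=23, q=20, a=2
  step 18: m=17, q=35, a=1
  step 19: m=18, q=19, a=2
  step 20: m=20, q=31, a=1
  step 21: m=11, q=28, a=1
  step 22: m=17, q=25, a=1
  step 23: m=8, q=37, a=1
  step 24: m=29, q=4, a=15
  step 25: m=31, q=7, a=8
  step 26: m=25, q=52, a=1
  step 27: m=27, q=5, a=11
  step 28: m=28, q=41, a=1
  step 29: m=13, q=20, a=2
  step 30: m=27, q=13, a=4
  step 31: m=25, q=28, a=2
  step 32: m=31, q=1, a=62
a_32 = 2*a_0 = 62, so the period closes here.
sqrt(989) = [31; 2, 4, 2, 1, 11, 1, 8, 15, 1, 1, 1, 1, 2, 1, 2, 2, 2, 1, 2, 1, 1, 1, 1, 15, 8, 1, 11, 1, 2, 4, 2, 62]
Period length = 32

32


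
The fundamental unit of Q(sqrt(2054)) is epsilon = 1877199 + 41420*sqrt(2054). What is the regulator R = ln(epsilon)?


epsilon = 1877199 + 41420*sqrt(2054)
= 3.7544e+06
R = ln(3.7544e+06)
= 15.1384

15.1384


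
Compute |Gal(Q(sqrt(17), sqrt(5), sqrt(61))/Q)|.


The 3 square roots of distinct primes are multiplicatively independent over Q,
so [K:Q] = 2^3 and Gal(K/Q) is isomorphic to (Z/2Z)^3.
|Gal| = 2^3 = 8

8


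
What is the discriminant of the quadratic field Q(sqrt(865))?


For K = Q(sqrt(d)) with d squarefree: disc(K) = d if d = 1 mod 4, and disc(K) = 4d if d = 2 or 3 mod 4.
Here d = 865, and d mod 4 = 1.
d = 1 mod 4 (O_K = Z[(1+sqrt(d))/2]), so disc(K) = d = 865

865


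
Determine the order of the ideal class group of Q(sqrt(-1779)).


K = Q(sqrt(-1779)). d mod 4 = 1, so D = disc(K) = d = -1779
h(K) equals the number of primitive reduced positive-definite forms (a, b, c) = a*x^2 + b*x*y + c*y^2 with b^2 - 4ac = D,
where reduced means |b| <= a <= c, with b >= 0 whenever |b| = a or a = c, and primitive means gcd(a, b, c) = 1.
Reduced forces 3a^2 <= |D| = 1779, so 1 <= a <= 24; b must have the parity of D, and c = (b^2 - D)/(4a) must be an integer >= a.
Enumerate a = 1..24, b in [-a, a]:
  a=1: (1, 1, 445)  [1]
  a=2: none
  a=3: (3, 3, 149)  [1]
  a=4: none
  a=5: (5, -1, 89), (5, 1, 89)  [2]
  a=6..10: none
  a=11: (11, -5, 41), (11, 5, 41)  [2]
  a=12..14: none
  a=15: (15, -9, 31), (15, 9, 31)  [2]
  a=16..18: none
  a=19: (19, -11, 25), (19, 11, 25)  [2]
  a=20..24: none
Total reduced forms: 1 + 1 + 2 + 2 + 2 + 2 = 10
h = 10

10


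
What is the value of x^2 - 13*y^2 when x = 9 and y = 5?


x^2 - d*y^2
= 9^2 - 13*5^2
= 81 - 325
= -244

-244


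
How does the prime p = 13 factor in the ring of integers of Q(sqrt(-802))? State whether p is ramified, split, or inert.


K = Q(sqrt(-802)). Since d mod 4 = 2, disc(K) = -3208.
Check p | disc: -3208 mod 13 = 3.
p does not divide disc. Compute Legendre symbol (d/p):
4^((13-1)/2) mod 13 = 1
(d/p) = 1, so p splits: (p) = P*P' with e=1, f=1, g=2.
Therefore p is split.

split


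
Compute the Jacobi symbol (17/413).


Compute (17/413) via quadratic reciprocity:
  reciprocity: (17/413) -> +(413/17)
  reduce: (5/17)
  reciprocity: (5/17) -> +(17/5)
  reduce: (2/5)
  pull out 2: (2/5) = -1  (since 5 mod 8 = 5)
  (1/5) = 1
Product of signs = -1

-1


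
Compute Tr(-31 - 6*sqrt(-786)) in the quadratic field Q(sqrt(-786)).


Tr(a + b*sqrt(d)) = (a + b*sqrt(d)) + (a - b*sqrt(d)) = 2a
= 2 * (-31)
= -62

-62


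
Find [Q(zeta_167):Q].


The degree equals Euler's totient phi(167).
167 = 167
phi(167) = 166

166


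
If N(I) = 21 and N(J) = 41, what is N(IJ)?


N(IJ) = N(I) * N(J)
= 21 * 41
= 861

861


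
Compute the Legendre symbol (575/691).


p = 691 is prime, so compute (575/691) with the reciprocity algorithm (Jacobi-symbol steps: pull out 2s via (2/n), flip via reciprocity, reduce):
  reciprocity: (575/691) -> -(691/575)
  reduce: (116/575)
  pull out 2: (2/575) = +1  (since 575 mod 8 = 7)
  pull out 2: (2/575) = +1  (since 575 mod 8 = 7)
  reciprocity: (29/575) -> +(575/29)
  reduce: (24/29)
  pull out 2: (2/29) = -1  (since 29 mod 8 = 5)
  pull out 2: (2/29) = -1  (since 29 mod 8 = 5)
  pull out 2: (2/29) = -1  (since 29 mod 8 = 5)
  reciprocity: (3/29) -> +(29/3)
  reduce: (2/3)
  pull out 2: (2/3) = -1  (since 3 mod 8 = 3)
  (1/3) = 1
Product of signs = -1
(575/691) = -1

-1


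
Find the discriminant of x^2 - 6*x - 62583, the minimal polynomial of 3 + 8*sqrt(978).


The element 3 + 8*sqrt(978) has minimal polynomial:
x^2 - 6*x - 62583
Discriminant = (-6)^2 - 4*(-62583)
= 36 + 250332
= 250368

250368


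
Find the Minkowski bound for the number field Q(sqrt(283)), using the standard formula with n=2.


d = 283, d mod 4 = 3, so disc(K) = 4d = 1132; |disc(K)| = 1132
Real quadratic field, so n = 2, s = r2 = 0, r1 = 2
M = (n!/n^n) * (4/pi)^s * sqrt(|disc(K)|) = (2!/2^2) * (4/pi)^0 * sqrt(1132)
= 0.5 * 1.000000 * 33.645208
= 16.8226

16.8226


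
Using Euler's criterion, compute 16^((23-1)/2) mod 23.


p = 23 is prime and the exponent is (p-1)/2 = 11, so by Euler's criterion 16^11 = (16/23) = +1 or -1 mod 23.
Compute by square-and-multiply:
  11 = 8 + 2 + 1 (binary 1011)
  Repeated squaring mod 23: 16^1 = 16, 16^2 = 3, 16^4 = 9, 16^8 = 12
  16^11 = 16^8 * 16^2 * 16^1 = 12 * 3 * 16 mod 23
    12 * 3 = 36 = 13 mod 23
    13 * 16 = 208 = 1 mod 23
  16^11 = 1 mod 23
Result 1: 16 is a quadratic residue mod 23.
16^11 mod 23 = 1

1


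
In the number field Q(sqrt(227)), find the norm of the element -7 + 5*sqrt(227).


N(a + b*sqrt(d)) = a^2 - d*b^2
= (-7)^2 - (227)*(5)^2
= 49 - 5675
= -5626

-5626


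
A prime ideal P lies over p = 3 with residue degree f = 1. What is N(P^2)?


N(P^a) = p^(a*f)
= 3^(2*1)
= 3^2
= 9

9


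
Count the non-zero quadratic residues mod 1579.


For prime p, the number of non-zero quadratic residues is (p-1)/2.
= (1579-1)/2
= 789

789


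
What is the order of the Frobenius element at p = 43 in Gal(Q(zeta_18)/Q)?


The Frobenius at p in Gal(Q(zeta_n)/Q) = (Z/nZ)* is the class of p, so its order is ord_18(43), the smallest k >= 1 with 43^k = 1 mod 18.
n = 18 = 2 * 3^2, phi(18) = 6; the order divides phi(n).
Divisors of 6: 1, 2, 3, 6
Repeated squaring mod 18: 43^1 = 7, 43^2 = 13, 43^4 = 7
Test divisors in increasing order:
  k=1: 43^1 = 7 mod 18
  k=2: 43^2 = 13 mod 18
  k=3: 43^3 = 13 * 7 = 1 mod 18  <- first divisor giving 1
Order = 3

3


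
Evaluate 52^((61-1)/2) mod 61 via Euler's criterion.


p = 61 is prime and the exponent is (p-1)/2 = 30, so by Euler's criterion 52^30 = (52/61) = +1 or -1 mod 61.
Compute by square-and-multiply:
  30 = 16 + 8 + 4 + 2 (binary 11110)
  Repeated squaring mod 61: 52^1 = 52, 52^2 = 20, 52^4 = 34, 52^8 = 58, 52^16 = 9
  52^30 = 52^16 * 52^8 * 52^4 * 52^2 = 9 * 58 * 34 * 20 mod 61
    9 * 58 = 522 = 34 mod 61
    34 * 34 = 1156 = 58 mod 61
    58 * 20 = 1160 = 1 mod 61
  52^30 = 1 mod 61
Result 1: 52 is a quadratic residue mod 61.
52^30 mod 61 = 1

1


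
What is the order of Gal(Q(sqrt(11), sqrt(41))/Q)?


The 2 square roots of distinct primes are multiplicatively independent over Q,
so [K:Q] = 2^2 and Gal(K/Q) is isomorphic to (Z/2Z)^2.
|Gal| = 2^2 = 4

4


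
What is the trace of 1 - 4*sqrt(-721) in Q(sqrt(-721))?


Tr(a + b*sqrt(d)) = (a + b*sqrt(d)) + (a - b*sqrt(d)) = 2a
= 2 * (1)
= 2

2


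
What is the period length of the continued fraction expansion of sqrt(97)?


Run the CF algorithm for sqrt(97).
a_0 = floor(sqrt(97)) = 9; set m_0=0, q_0=1.
Recurrence: m' = q*a - m,  q' = (d - m'^2)/q,  a' = floor((a_0 + m')/q').
  step 1: m=9, q=16, a=1
  step 2: m=7, q=3, a=5
  step 3: m=8, q=11, a=1
  step 4: m=3, q=8, a=1
  step 5: m=5, q=9, a=1
  step 6: m=4, q=9, a=1
  step 7: m=5, q=8, a=1
  step 8: m=3, q=11, a=1
  step 9: m=8, q=3, a=5
  step 10: m=7, q=16, a=1
  step 11: m=9, q=1, a=18
a_11 = 2*a_0 = 18, so the period closes here.
sqrt(97) = [9; 1, 5, 1, 1, 1, 1, 1, 1, 5, 1, 18]
Period length = 11

11


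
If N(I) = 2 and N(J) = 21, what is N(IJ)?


N(IJ) = N(I) * N(J)
= 2 * 21
= 42

42


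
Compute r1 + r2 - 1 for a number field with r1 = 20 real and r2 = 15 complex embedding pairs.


By Dirichlet's unit theorem:
rank = r1 + r2 - 1
= 20 + 15 - 1
= 34

34


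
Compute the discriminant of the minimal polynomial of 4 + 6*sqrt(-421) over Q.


The element 4 + 6*sqrt(-421) has minimal polynomial:
x^2 - 8*x + 15172
Discriminant = (-8)^2 - 4*(15172)
= 64 - 60688
= -60624

-60624


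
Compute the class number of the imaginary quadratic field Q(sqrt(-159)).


K = Q(sqrt(-159)). d mod 4 = 1, so D = disc(K) = d = -159
h(K) equals the number of primitive reduced positive-definite forms (a, b, c) = a*x^2 + b*x*y + c*y^2 with b^2 - 4ac = D,
where reduced means |b| <= a <= c, with b >= 0 whenever |b| = a or a = c, and primitive means gcd(a, b, c) = 1.
Reduced forces 3a^2 <= |D| = 159, so 1 <= a <= 7; b must have the parity of D, and c = (b^2 - D)/(4a) must be an integer >= a.
Enumerate a = 1..7, b in [-a, a]:
  a=1: (1, 1, 40)  [1]
  a=2: (2, -1, 20), (2, 1, 20)  [2]
  a=3: (3, 3, 14)  [1]
  a=4: (4, -1, 10), (4, 1, 10)  [2]
  a=5: (5, -1, 8), (5, 1, 8)  [2]
  a=6: (6, -3, 7), (6, 3, 7)  [2]
  a=7: none
Total reduced forms: 1 + 2 + 1 + 2 + 2 + 2 = 10
h = 10

10


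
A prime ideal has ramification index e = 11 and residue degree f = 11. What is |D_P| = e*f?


|D_P| = e * f
= 11 * 11
= 121

121


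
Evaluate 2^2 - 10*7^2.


x^2 - d*y^2
= 2^2 - 10*7^2
= 4 - 490
= -486

-486


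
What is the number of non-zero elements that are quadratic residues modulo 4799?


For prime p, the number of non-zero quadratic residues is (p-1)/2.
= (4799-1)/2
= 2399

2399


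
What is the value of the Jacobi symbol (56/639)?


Compute (56/639) via quadratic reciprocity:
  pull out 2: (2/639) = +1  (since 639 mod 8 = 7)
  pull out 2: (2/639) = +1  (since 639 mod 8 = 7)
  pull out 2: (2/639) = +1  (since 639 mod 8 = 7)
  reciprocity: (7/639) -> -(639/7)
  reduce: (2/7)
  pull out 2: (2/7) = +1  (since 7 mod 8 = 7)
  (1/7) = 1
Product of signs = -1

-1


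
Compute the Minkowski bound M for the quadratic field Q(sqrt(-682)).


d = -682, d mod 4 = 2, so disc(K) = 4d = -2728; |disc(K)| = 2728
Imaginary quadratic field, so n = 2, s = r2 = 1, r1 = 0
M = (n!/n^n) * (4/pi)^s * sqrt(|disc(K)|) = (2!/2^2) * (4/pi)^1 * sqrt(2728)
= 0.5 * 1.273240 * 52.230259
= 33.2508

33.2508


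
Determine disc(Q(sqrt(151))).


For K = Q(sqrt(d)) with d squarefree: disc(K) = d if d = 1 mod 4, and disc(K) = 4d if d = 2 or 3 mod 4.
Here d = 151, and d mod 4 = 3.
d = 3 mod 4, not 1 (O_K = Z[sqrt(d)]), so disc(K) = 4d = 4 * (151) = 604

604


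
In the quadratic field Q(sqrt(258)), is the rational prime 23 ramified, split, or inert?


K = Q(sqrt(258)). Since d mod 4 = 2, disc(K) = 1032.
Check p | disc: 1032 mod 23 = 20.
p does not divide disc. Compute Legendre symbol (d/p):
5^((23-1)/2) mod 23 = -1
(d/p) = -1, so p is inert: (p) stays prime with e=1, f=2, g=1.
Therefore p is inert.

inert


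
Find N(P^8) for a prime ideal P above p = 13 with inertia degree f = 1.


N(P^a) = p^(a*f)
= 13^(8*1)
= 13^8
= 815730721

815730721


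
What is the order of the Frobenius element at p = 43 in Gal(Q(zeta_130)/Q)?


The Frobenius at p in Gal(Q(zeta_n)/Q) = (Z/nZ)* is the class of p, so its order is ord_130(43), the smallest k >= 1 with 43^k = 1 mod 130.
n = 130 = 2 * 5 * 13, phi(130) = 48; the order divides phi(n).
Divisors of 48: 1, 2, 3, 4, 6, 8, 12, 16, 24, 48
Repeated squaring mod 130: 43^1 = 43, 43^2 = 29, 43^4 = 61, 43^8 = 81, 43^16 = 61, 43^32 = 81
Test divisors in increasing order:
  k=1: 43^1 = 43 mod 130
  k=2: 43^2 = 29 mod 130
  k=3: 43^3 = 29 * 43 = 77 mod 130
  k=4: 43^4 = 61 mod 130
  k=6: 43^6 = 61 * 29 = 79 mod 130
  k=8: 43^8 = 81 mod 130
  k=12: 43^12 = 81 * 61 = 1 mod 130  <- first divisor giving 1
Order = 12

12


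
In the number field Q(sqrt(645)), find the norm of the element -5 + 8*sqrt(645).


N(a + b*sqrt(d)) = a^2 - d*b^2
= (-5)^2 - (645)*(8)^2
= 25 - 41280
= -41255

-41255


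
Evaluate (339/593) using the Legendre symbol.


p = 593 is prime, so compute (339/593) with the reciprocity algorithm (Jacobi-symbol steps: pull out 2s via (2/n), flip via reciprocity, reduce):
  reciprocity: (339/593) -> +(593/339)
  reduce: (254/339)
  pull out 2: (2/339) = -1  (since 339 mod 8 = 3)
  reciprocity: (127/339) -> -(339/127)
  reduce: (85/127)
  reciprocity: (85/127) -> +(127/85)
  reduce: (42/85)
  pull out 2: (2/85) = -1  (since 85 mod 8 = 5)
  reciprocity: (21/85) -> +(85/21)
  reduce: (1/21)
  (1/21) = 1
Product of signs = -1
(339/593) = -1

-1


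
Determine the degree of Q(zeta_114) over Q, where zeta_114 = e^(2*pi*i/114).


The degree equals Euler's totient phi(114).
114 = 2 * 3 * 19
phi(114) = 36

36


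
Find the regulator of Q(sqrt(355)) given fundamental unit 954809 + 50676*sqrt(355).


epsilon = 954809 + 50676*sqrt(355)
= 1.9096e+06
R = ln(1.9096e+06)
= 14.4624

14.4624


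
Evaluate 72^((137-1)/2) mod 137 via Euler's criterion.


p = 137 is prime and the exponent is (p-1)/2 = 68, so by Euler's criterion 72^68 = (72/137) = +1 or -1 mod 137.
Compute by square-and-multiply:
  68 = 64 + 4 (binary 1000100)
  Repeated squaring mod 137: 72^1 = 72, 72^2 = 115, 72^4 = 73, 72^8 = 123, 72^16 = 59, 72^32 = 56, 72^64 = 122
  72^68 = 72^64 * 72^4 = 122 * 73 mod 137
    122 * 73 = 8906 = 1 mod 137
  72^68 = 1 mod 137
Result 1: 72 is a quadratic residue mod 137.
72^68 mod 137 = 1

1


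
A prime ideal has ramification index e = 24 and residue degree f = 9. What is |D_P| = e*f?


|D_P| = e * f
= 24 * 9
= 216

216


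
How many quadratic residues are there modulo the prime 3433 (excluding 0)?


For prime p, the number of non-zero quadratic residues is (p-1)/2.
= (3433-1)/2
= 1716

1716


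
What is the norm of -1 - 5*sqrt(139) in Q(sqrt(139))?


N(a + b*sqrt(d)) = a^2 - d*b^2
= (-1)^2 - (139)*(-5)^2
= 1 - 3475
= -3474

-3474


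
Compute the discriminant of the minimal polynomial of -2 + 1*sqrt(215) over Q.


The element -2 + 1*sqrt(215) has minimal polynomial:
x^2 + 4*x - 211
Discriminant = (4)^2 - 4*(-211)
= 16 + 844
= 860

860


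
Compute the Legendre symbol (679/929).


p = 929 is prime, so compute (679/929) with the reciprocity algorithm (Jacobi-symbol steps: pull out 2s via (2/n), flip via reciprocity, reduce):
  reciprocity: (679/929) -> +(929/679)
  reduce: (250/679)
  pull out 2: (2/679) = +1  (since 679 mod 8 = 7)
  reciprocity: (125/679) -> +(679/125)
  reduce: (54/125)
  pull out 2: (2/125) = -1  (since 125 mod 8 = 5)
  reciprocity: (27/125) -> +(125/27)
  reduce: (17/27)
  reciprocity: (17/27) -> +(27/17)
  reduce: (10/17)
  pull out 2: (2/17) = +1  (since 17 mod 8 = 1)
  reciprocity: (5/17) -> +(17/5)
  reduce: (2/5)
  pull out 2: (2/5) = -1  (since 5 mod 8 = 5)
  (1/5) = 1
Product of signs = 1
(679/929) = 1

1


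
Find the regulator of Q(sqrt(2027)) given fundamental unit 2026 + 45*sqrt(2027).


epsilon = 2026 + 45*sqrt(2027)
= 4051.9998
R = ln(4051.9998)
= 8.3070

8.3070


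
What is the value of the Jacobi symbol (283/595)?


Compute (283/595) via quadratic reciprocity:
  reciprocity: (283/595) -> -(595/283)
  reduce: (29/283)
  reciprocity: (29/283) -> +(283/29)
  reduce: (22/29)
  pull out 2: (2/29) = -1  (since 29 mod 8 = 5)
  reciprocity: (11/29) -> +(29/11)
  reduce: (7/11)
  reciprocity: (7/11) -> -(11/7)
  reduce: (4/7)
  pull out 2: (2/7) = +1  (since 7 mod 8 = 7)
  pull out 2: (2/7) = +1  (since 7 mod 8 = 7)
  (1/7) = 1
Product of signs = -1

-1


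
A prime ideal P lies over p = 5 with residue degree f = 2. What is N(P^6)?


N(P^a) = p^(a*f)
= 5^(6*2)
= 5^12
= 244140625

244140625


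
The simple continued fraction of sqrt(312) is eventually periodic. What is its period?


Run the CF algorithm for sqrt(312).
a_0 = floor(sqrt(312)) = 17; set m_0=0, q_0=1.
Recurrence: m' = q*a - m,  q' = (d - m'^2)/q,  a' = floor((a_0 + m')/q').
  step 1: m=17, q=23, a=1
  step 2: m=6, q=12, a=1
  step 3: m=6, q=23, a=1
  step 4: m=17, q=1, a=34
a_4 = 2*a_0 = 34, so the period closes here.
sqrt(312) = [17; 1, 1, 1, 34]
Period length = 4

4


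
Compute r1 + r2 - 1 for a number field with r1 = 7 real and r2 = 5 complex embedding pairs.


By Dirichlet's unit theorem:
rank = r1 + r2 - 1
= 7 + 5 - 1
= 11

11


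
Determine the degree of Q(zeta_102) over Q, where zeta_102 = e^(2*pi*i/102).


The degree equals Euler's totient phi(102).
102 = 2 * 3 * 17
phi(102) = 32

32


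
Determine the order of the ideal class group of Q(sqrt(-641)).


K = Q(sqrt(-641)). d mod 4 = 3, so D = disc(K) = 4d = -2564
h(K) equals the number of primitive reduced positive-definite forms (a, b, c) = a*x^2 + b*x*y + c*y^2 with b^2 - 4ac = D,
where reduced means |b| <= a <= c, with b >= 0 whenever |b| = a or a = c, and primitive means gcd(a, b, c) = 1.
Reduced forces 3a^2 <= |D| = 2564, so 1 <= a <= 29; b must have the parity of D, and c = (b^2 - D)/(4a) must be an integer >= a.
Enumerate a = 1..29, b in [-a, a]:
  a=1: (1, 0, 641)  [1]
  a=2: (2, 2, 321)  [1]
  a=3: (3, -2, 214), (3, 2, 214)  [2]
  a=4: none
  a=5: (5, -4, 129), (5, 4, 129)  [2]
  a=6: (6, -2, 107), (6, 2, 107)  [2]
  a=7..8: none
  a=9: (9, -8, 73), (9, 8, 73)  [2]
  a=10: (10, -6, 65), (10, 6, 65)  [2]
  a=11..12: none
  a=13: (13, -6, 50), (13, 6, 50)  [2]
  a=14: none
  a=15: (15, -14, 46), (15, -4, 43), (15, 4, 43), (15, 14, 46)  [4]
  a=16..17: none
  a=18: (18, -10, 37), (18, 10, 37)  [2]
  a=19: (19, -18, 38), (19, 18, 38)  [2]
  a=20..22: none
  a=23: (23, -14, 30), (23, 14, 30)  [2]
  a=24: none
  a=25: (25, -6, 26), (25, 6, 26)  [2]
  a=26: none
  a=27: (27, -26, 30), (27, 26, 30)  [2]
  a=28..29: none
Total reduced forms: 1 + 1 + 2 + 2 + 2 + 2 + 2 + 2 + 4 + 2 + 2 + 2 + 2 + 2 = 28
h = 28

28


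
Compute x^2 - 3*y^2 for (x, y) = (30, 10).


x^2 - d*y^2
= 30^2 - 3*10^2
= 900 - 300
= 600

600


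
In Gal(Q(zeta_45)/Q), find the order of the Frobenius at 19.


The Frobenius at p in Gal(Q(zeta_n)/Q) = (Z/nZ)* is the class of p, so its order is ord_45(19), the smallest k >= 1 with 19^k = 1 mod 45.
n = 45 = 3^2 * 5, phi(45) = 24; the order divides phi(n).
Divisors of 24: 1, 2, 3, 4, 6, 8, 12, 24
Repeated squaring mod 45: 19^1 = 19, 19^2 = 1, 19^4 = 1, 19^8 = 1, 19^16 = 1
Test divisors in increasing order:
  k=1: 19^1 = 19 mod 45
  k=2: 19^2 = 1 mod 45  <- first divisor giving 1
Order = 2

2


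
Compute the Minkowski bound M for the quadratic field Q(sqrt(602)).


d = 602, d mod 4 = 2, so disc(K) = 4d = 2408; |disc(K)| = 2408
Real quadratic field, so n = 2, s = r2 = 0, r1 = 2
M = (n!/n^n) * (4/pi)^s * sqrt(|disc(K)|) = (2!/2^2) * (4/pi)^0 * sqrt(2408)
= 0.5 * 1.000000 * 49.071377
= 24.5357

24.5357


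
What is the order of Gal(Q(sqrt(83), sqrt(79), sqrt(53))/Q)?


The 3 square roots of distinct primes are multiplicatively independent over Q,
so [K:Q] = 2^3 and Gal(K/Q) is isomorphic to (Z/2Z)^3.
|Gal| = 2^3 = 8

8


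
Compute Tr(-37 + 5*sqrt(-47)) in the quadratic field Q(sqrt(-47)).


Tr(a + b*sqrt(d)) = (a + b*sqrt(d)) + (a - b*sqrt(d)) = 2a
= 2 * (-37)
= -74

-74


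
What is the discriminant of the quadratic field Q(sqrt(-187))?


For K = Q(sqrt(d)) with d squarefree: disc(K) = d if d = 1 mod 4, and disc(K) = 4d if d = 2 or 3 mod 4.
Here d = -187, and d mod 4 = 1.
d = 1 mod 4 (O_K = Z[(1+sqrt(d))/2]), so disc(K) = d = -187

-187


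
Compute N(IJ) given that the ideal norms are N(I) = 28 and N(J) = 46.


N(IJ) = N(I) * N(J)
= 28 * 46
= 1288

1288


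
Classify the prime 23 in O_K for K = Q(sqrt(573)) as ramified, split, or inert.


K = Q(sqrt(573)). Since d mod 4 = 1, disc(K) = 573.
Check p | disc: 573 mod 23 = 21.
p does not divide disc. Compute Legendre symbol (d/p):
21^((23-1)/2) mod 23 = -1
(d/p) = -1, so p is inert: (p) stays prime with e=1, f=2, g=1.
Therefore p is inert.

inert


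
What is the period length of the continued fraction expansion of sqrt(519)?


Run the CF algorithm for sqrt(519).
a_0 = floor(sqrt(519)) = 22; set m_0=0, q_0=1.
Recurrence: m' = q*a - m,  q' = (d - m'^2)/q,  a' = floor((a_0 + m')/q').
  step 1: m=22, q=35, a=1
  step 2: m=13, q=10, a=3
  step 3: m=17, q=23, a=1
  step 4: m=6, q=21, a=1
  step 5: m=15, q=14, a=2
  step 6: m=13, q=25, a=1
  step 7: m=12, q=15, a=2
  step 8: m=18, q=13, a=3
  step 9: m=21, q=6, a=7
  step 10: m=21, q=13, a=3
  step 11: m=18, q=15, a=2
  step 12: m=12, q=25, a=1
  step 13: m=13, q=14, a=2
  step 14: m=15, q=21, a=1
  step 15: m=6, q=23, a=1
  step 16: m=17, q=10, a=3
  step 17: m=13, q=35, a=1
  step 18: m=22, q=1, a=44
a_18 = 2*a_0 = 44, so the period closes here.
sqrt(519) = [22; 1, 3, 1, 1, 2, 1, 2, 3, 7, 3, 2, 1, 2, 1, 1, 3, 1, 44]
Period length = 18

18


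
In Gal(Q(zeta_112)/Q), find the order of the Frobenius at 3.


The Frobenius at p in Gal(Q(zeta_n)/Q) = (Z/nZ)* is the class of p, so its order is ord_112(3), the smallest k >= 1 with 3^k = 1 mod 112.
n = 112 = 2^4 * 7, phi(112) = 48; the order divides phi(n).
Divisors of 48: 1, 2, 3, 4, 6, 8, 12, 16, 24, 48
Repeated squaring mod 112: 3^1 = 3, 3^2 = 9, 3^4 = 81, 3^8 = 65, 3^16 = 81, 3^32 = 65
Test divisors in increasing order:
  k=1: 3^1 = 3 mod 112
  k=2: 3^2 = 9 mod 112
  k=3: 3^3 = 9 * 3 = 27 mod 112
  k=4: 3^4 = 81 mod 112
  k=6: 3^6 = 81 * 9 = 57 mod 112
  k=8: 3^8 = 65 mod 112
  k=12: 3^12 = 65 * 81 = 1 mod 112  <- first divisor giving 1
Order = 12

12


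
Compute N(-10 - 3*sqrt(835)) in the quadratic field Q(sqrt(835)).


N(a + b*sqrt(d)) = a^2 - d*b^2
= (-10)^2 - (835)*(-3)^2
= 100 - 7515
= -7415

-7415


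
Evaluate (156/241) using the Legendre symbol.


p = 241 is prime, so compute (156/241) with the reciprocity algorithm (Jacobi-symbol steps: pull out 2s via (2/n), flip via reciprocity, reduce):
  pull out 2: (2/241) = +1  (since 241 mod 8 = 1)
  pull out 2: (2/241) = +1  (since 241 mod 8 = 1)
  reciprocity: (39/241) -> +(241/39)
  reduce: (7/39)
  reciprocity: (7/39) -> -(39/7)
  reduce: (4/7)
  pull out 2: (2/7) = +1  (since 7 mod 8 = 7)
  pull out 2: (2/7) = +1  (since 7 mod 8 = 7)
  (1/7) = 1
Product of signs = -1
(156/241) = -1

-1


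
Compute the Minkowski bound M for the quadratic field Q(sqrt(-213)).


d = -213, d mod 4 = 3, so disc(K) = 4d = -852; |disc(K)| = 852
Imaginary quadratic field, so n = 2, s = r2 = 1, r1 = 0
M = (n!/n^n) * (4/pi)^s * sqrt(|disc(K)|) = (2!/2^2) * (4/pi)^1 * sqrt(852)
= 0.5 * 1.273240 * 29.189039
= 18.5823

18.5823


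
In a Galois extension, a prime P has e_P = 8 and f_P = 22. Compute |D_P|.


|D_P| = e * f
= 8 * 22
= 176

176


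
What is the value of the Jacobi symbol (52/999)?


Compute (52/999) via quadratic reciprocity:
  pull out 2: (2/999) = +1  (since 999 mod 8 = 7)
  pull out 2: (2/999) = +1  (since 999 mod 8 = 7)
  reciprocity: (13/999) -> +(999/13)
  reduce: (11/13)
  reciprocity: (11/13) -> +(13/11)
  reduce: (2/11)
  pull out 2: (2/11) = -1  (since 11 mod 8 = 3)
  (1/11) = 1
Product of signs = -1

-1


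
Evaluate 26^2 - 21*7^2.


x^2 - d*y^2
= 26^2 - 21*7^2
= 676 - 1029
= -353

-353


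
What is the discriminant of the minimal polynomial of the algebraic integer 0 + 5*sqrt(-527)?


The element 0 + 5*sqrt(-527) has minimal polynomial:
x^2 + 0*x + 13175
Discriminant = (0)^2 - 4*(13175)
= 0 - 52700
= -52700

-52700


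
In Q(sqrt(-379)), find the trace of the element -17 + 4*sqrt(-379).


Tr(a + b*sqrt(d)) = (a + b*sqrt(d)) + (a - b*sqrt(d)) = 2a
= 2 * (-17)
= -34

-34


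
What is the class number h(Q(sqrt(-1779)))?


K = Q(sqrt(-1779)). d mod 4 = 1, so D = disc(K) = d = -1779
h(K) equals the number of primitive reduced positive-definite forms (a, b, c) = a*x^2 + b*x*y + c*y^2 with b^2 - 4ac = D,
where reduced means |b| <= a <= c, with b >= 0 whenever |b| = a or a = c, and primitive means gcd(a, b, c) = 1.
Reduced forces 3a^2 <= |D| = 1779, so 1 <= a <= 24; b must have the parity of D, and c = (b^2 - D)/(4a) must be an integer >= a.
Enumerate a = 1..24, b in [-a, a]:
  a=1: (1, 1, 445)  [1]
  a=2: none
  a=3: (3, 3, 149)  [1]
  a=4: none
  a=5: (5, -1, 89), (5, 1, 89)  [2]
  a=6..10: none
  a=11: (11, -5, 41), (11, 5, 41)  [2]
  a=12..14: none
  a=15: (15, -9, 31), (15, 9, 31)  [2]
  a=16..18: none
  a=19: (19, -11, 25), (19, 11, 25)  [2]
  a=20..24: none
Total reduced forms: 1 + 1 + 2 + 2 + 2 + 2 = 10
h = 10

10


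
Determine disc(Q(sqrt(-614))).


For K = Q(sqrt(d)) with d squarefree: disc(K) = d if d = 1 mod 4, and disc(K) = 4d if d = 2 or 3 mod 4.
Here d = -614, and d mod 4 = 2.
d = 2 mod 4, not 1 (O_K = Z[sqrt(d)]), so disc(K) = 4d = 4 * (-614) = -2456

-2456


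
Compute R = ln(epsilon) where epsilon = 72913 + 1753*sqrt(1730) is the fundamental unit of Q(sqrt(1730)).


epsilon = 72913 + 1753*sqrt(1730)
= 145826.0000
R = ln(145826.0000)
= 11.8902

11.8902


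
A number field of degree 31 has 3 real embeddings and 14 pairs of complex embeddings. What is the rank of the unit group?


By Dirichlet's unit theorem:
rank = r1 + r2 - 1
= 3 + 14 - 1
= 16

16


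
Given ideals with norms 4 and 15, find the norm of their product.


N(IJ) = N(I) * N(J)
= 4 * 15
= 60

60


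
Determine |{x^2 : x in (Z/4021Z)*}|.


For prime p, the number of non-zero quadratic residues is (p-1)/2.
= (4021-1)/2
= 2010

2010


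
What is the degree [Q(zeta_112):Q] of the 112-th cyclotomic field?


The degree equals Euler's totient phi(112).
112 = 2^4 * 7
phi(112) = 48

48


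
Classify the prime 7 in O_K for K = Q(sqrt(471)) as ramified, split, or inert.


K = Q(sqrt(471)). Since d mod 4 = 3, disc(K) = 1884.
Check p | disc: 1884 mod 7 = 1.
p does not divide disc. Compute Legendre symbol (d/p):
2^((7-1)/2) mod 7 = 1
(d/p) = 1, so p splits: (p) = P*P' with e=1, f=1, g=2.
Therefore p is split.

split


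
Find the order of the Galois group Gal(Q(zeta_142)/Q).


|Gal(Q(zeta_142)/Q)| = phi(142)
= 70

70


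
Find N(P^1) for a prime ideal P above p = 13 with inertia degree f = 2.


N(P^a) = p^(a*f)
= 13^(1*2)
= 13^2
= 169

169


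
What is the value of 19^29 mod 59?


p = 59 is prime and the exponent is (p-1)/2 = 29, so by Euler's criterion 19^29 = (19/59) = +1 or -1 mod 59.
Compute by square-and-multiply:
  29 = 16 + 8 + 4 + 1 (binary 11101)
  Repeated squaring mod 59: 19^1 = 19, 19^2 = 7, 19^4 = 49, 19^8 = 41, 19^16 = 29
  19^29 = 19^16 * 19^8 * 19^4 * 19^1 = 29 * 41 * 49 * 19 mod 59
    29 * 41 = 1189 = 9 mod 59
    9 * 49 = 441 = 28 mod 59
    28 * 19 = 532 = 1 mod 59
  19^29 = 1 mod 59
Result 1: 19 is a quadratic residue mod 59.
19^29 mod 59 = 1

1


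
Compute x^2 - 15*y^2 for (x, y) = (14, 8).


x^2 - d*y^2
= 14^2 - 15*8^2
= 196 - 960
= -764

-764


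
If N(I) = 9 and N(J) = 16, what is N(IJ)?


N(IJ) = N(I) * N(J)
= 9 * 16
= 144

144


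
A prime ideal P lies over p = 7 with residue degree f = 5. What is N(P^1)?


N(P^a) = p^(a*f)
= 7^(1*5)
= 7^5
= 16807

16807


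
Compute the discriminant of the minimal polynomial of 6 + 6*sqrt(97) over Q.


The element 6 + 6*sqrt(97) has minimal polynomial:
x^2 - 12*x - 3456
Discriminant = (-12)^2 - 4*(-3456)
= 144 + 13824
= 13968

13968


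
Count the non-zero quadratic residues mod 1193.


For prime p, the number of non-zero quadratic residues is (p-1)/2.
= (1193-1)/2
= 596

596


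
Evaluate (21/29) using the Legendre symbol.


p = 29 is prime, so compute (21/29) with the reciprocity algorithm (Jacobi-symbol steps: pull out 2s via (2/n), flip via reciprocity, reduce):
  reciprocity: (21/29) -> +(29/21)
  reduce: (8/21)
  pull out 2: (2/21) = -1  (since 21 mod 8 = 5)
  pull out 2: (2/21) = -1  (since 21 mod 8 = 5)
  pull out 2: (2/21) = -1  (since 21 mod 8 = 5)
  (1/21) = 1
Product of signs = -1
(21/29) = -1

-1


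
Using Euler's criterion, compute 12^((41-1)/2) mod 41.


p = 41 is prime and the exponent is (p-1)/2 = 20, so by Euler's criterion 12^20 = (12/41) = +1 or -1 mod 41.
Compute by square-and-multiply:
  20 = 16 + 4 (binary 10100)
  Repeated squaring mod 41: 12^1 = 12, 12^2 = 21, 12^4 = 31, 12^8 = 18, 12^16 = 37
  12^20 = 12^16 * 12^4 = 37 * 31 mod 41
    37 * 31 = 1147 = 40 mod 41
  12^20 = 40 mod 41
Result 40 = p - 1 = -1 mod 41: 12 is a quadratic non-residue mod 41. As a residue in [0, p-1] the value is 40.
12^20 mod 41 = 40

40


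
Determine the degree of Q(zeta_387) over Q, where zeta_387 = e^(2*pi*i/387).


The degree equals Euler's totient phi(387).
387 = 3^2 * 43
phi(387) = 252

252


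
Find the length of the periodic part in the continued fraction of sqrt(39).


Run the CF algorithm for sqrt(39).
a_0 = floor(sqrt(39)) = 6; set m_0=0, q_0=1.
Recurrence: m' = q*a - m,  q' = (d - m'^2)/q,  a' = floor((a_0 + m')/q').
  step 1: m=6, q=3, a=4
  step 2: m=6, q=1, a=12
a_2 = 2*a_0 = 12, so the period closes here.
sqrt(39) = [6; 4, 12]
Period length = 2

2


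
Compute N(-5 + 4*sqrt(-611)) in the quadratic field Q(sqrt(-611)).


N(a + b*sqrt(d)) = a^2 - d*b^2
= (-5)^2 - (-611)*(4)^2
= 25 + 9776
= 9801

9801


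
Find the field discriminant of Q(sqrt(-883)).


For K = Q(sqrt(d)) with d squarefree: disc(K) = d if d = 1 mod 4, and disc(K) = 4d if d = 2 or 3 mod 4.
Here d = -883, and d mod 4 = 1.
d = 1 mod 4 (O_K = Z[(1+sqrt(d))/2]), so disc(K) = d = -883

-883


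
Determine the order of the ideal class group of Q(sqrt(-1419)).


K = Q(sqrt(-1419)). d mod 4 = 1, so D = disc(K) = d = -1419
h(K) equals the number of primitive reduced positive-definite forms (a, b, c) = a*x^2 + b*x*y + c*y^2 with b^2 - 4ac = D,
where reduced means |b| <= a <= c, with b >= 0 whenever |b| = a or a = c, and primitive means gcd(a, b, c) = 1.
Reduced forces 3a^2 <= |D| = 1419, so 1 <= a <= 21; b must have the parity of D, and c = (b^2 - D)/(4a) must be an integer >= a.
Enumerate a = 1..21, b in [-a, a]:
  a=1: (1, 1, 355)  [1]
  a=2: none
  a=3: (3, 3, 119)  [1]
  a=4: none
  a=5: (5, -1, 71), (5, 1, 71)  [2]
  a=6: none
  a=7: (7, -3, 51), (7, 3, 51)  [2]
  a=8..10: none
  a=11: (11, 11, 35)  [1]
  a=12..14: none
  a=15: (15, -9, 25), (15, 9, 25)  [2]
  a=16: none
  a=17: (17, -3, 21), (17, 3, 21)  [2]
  a=18: none
  a=19: (19, 5, 19)  [1]
  a=20..21: none
Total reduced forms: 1 + 1 + 2 + 2 + 1 + 2 + 2 + 1 = 12
h = 12

12


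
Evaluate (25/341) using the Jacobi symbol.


Compute (25/341) via quadratic reciprocity:
  reciprocity: (25/341) -> +(341/25)
  reduce: (16/25)
  pull out 2: (2/25) = +1  (since 25 mod 8 = 1)
  pull out 2: (2/25) = +1  (since 25 mod 8 = 1)
  pull out 2: (2/25) = +1  (since 25 mod 8 = 1)
  pull out 2: (2/25) = +1  (since 25 mod 8 = 1)
  (1/25) = 1
Product of signs = 1

1


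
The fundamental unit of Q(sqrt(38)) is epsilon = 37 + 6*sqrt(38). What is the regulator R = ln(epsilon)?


epsilon = 37 + 6*sqrt(38)
= 73.9865
R = ln(73.9865)
= 4.3039

4.3039


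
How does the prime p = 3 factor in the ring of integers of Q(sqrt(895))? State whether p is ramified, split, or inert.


K = Q(sqrt(895)). Since d mod 4 = 3, disc(K) = 3580.
Check p | disc: 3580 mod 3 = 1.
p does not divide disc. Compute Legendre symbol (d/p):
1^((3-1)/2) mod 3 = 1
(d/p) = 1, so p splits: (p) = P*P' with e=1, f=1, g=2.
Therefore p is split.

split


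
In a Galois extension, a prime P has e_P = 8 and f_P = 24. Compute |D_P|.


|D_P| = e * f
= 8 * 24
= 192

192


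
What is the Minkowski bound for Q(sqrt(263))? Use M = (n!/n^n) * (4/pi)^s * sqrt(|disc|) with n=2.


d = 263, d mod 4 = 3, so disc(K) = 4d = 1052; |disc(K)| = 1052
Real quadratic field, so n = 2, s = r2 = 0, r1 = 2
M = (n!/n^n) * (4/pi)^s * sqrt(|disc(K)|) = (2!/2^2) * (4/pi)^0 * sqrt(1052)
= 0.5 * 1.000000 * 32.434549
= 16.2173

16.2173


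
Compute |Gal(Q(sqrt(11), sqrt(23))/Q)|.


The 2 square roots of distinct primes are multiplicatively independent over Q,
so [K:Q] = 2^2 and Gal(K/Q) is isomorphic to (Z/2Z)^2.
|Gal| = 2^2 = 4

4


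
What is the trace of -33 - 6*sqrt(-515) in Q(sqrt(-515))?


Tr(a + b*sqrt(d)) = (a + b*sqrt(d)) + (a - b*sqrt(d)) = 2a
= 2 * (-33)
= -66

-66


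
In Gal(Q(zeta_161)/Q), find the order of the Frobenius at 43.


The Frobenius at p in Gal(Q(zeta_n)/Q) = (Z/nZ)* is the class of p, so its order is ord_161(43), the smallest k >= 1 with 43^k = 1 mod 161.
n = 161 = 7 * 23, phi(161) = 132; the order divides phi(n).
Divisors of 132: 1, 2, 3, 4, 6, 11, 12, 22, 33, 44, 66, 132
Repeated squaring mod 161: 43^1 = 43, 43^2 = 78, 43^4 = 127, 43^8 = 29, 43^16 = 36, 43^32 = 8, 43^64 = 64, 43^128 = 71
Test divisors in increasing order:
  k=1: 43^1 = 43 mod 161
  k=2: 43^2 = 78 mod 161
  k=3: 43^3 = 78 * 43 = 134 mod 161
  k=4: 43^4 = 127 mod 161
  k=6: 43^6 = 127 * 78 = 85 mod 161
  k=11: 43^11 = 29 * 78 * 43 = 22 mod 161
  k=12: 43^12 = 29 * 127 = 141 mod 161
  k=22: 43^22 = 36 * 127 * 78 = 1 mod 161  <- first divisor giving 1
Order = 22

22


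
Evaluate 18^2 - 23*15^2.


x^2 - d*y^2
= 18^2 - 23*15^2
= 324 - 5175
= -4851

-4851


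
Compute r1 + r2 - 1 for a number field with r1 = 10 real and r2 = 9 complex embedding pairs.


By Dirichlet's unit theorem:
rank = r1 + r2 - 1
= 10 + 9 - 1
= 18

18


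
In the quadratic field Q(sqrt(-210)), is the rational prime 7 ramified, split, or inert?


K = Q(sqrt(-210)). Since d mod 4 = 2, disc(K) = -840.
Check p | disc: -840 mod 7 = 0.
p divides disc, so p ramifies: (p) = P^2 with e=2, f=1, g=1.
Therefore p is ramified.

ramified


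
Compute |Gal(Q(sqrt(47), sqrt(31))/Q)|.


The 2 square roots of distinct primes are multiplicatively independent over Q,
so [K:Q] = 2^2 and Gal(K/Q) is isomorphic to (Z/2Z)^2.
|Gal| = 2^2 = 4

4


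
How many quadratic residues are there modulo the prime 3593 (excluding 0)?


For prime p, the number of non-zero quadratic residues is (p-1)/2.
= (3593-1)/2
= 1796

1796


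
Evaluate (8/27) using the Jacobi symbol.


Compute (8/27) via quadratic reciprocity:
  pull out 2: (2/27) = -1  (since 27 mod 8 = 3)
  pull out 2: (2/27) = -1  (since 27 mod 8 = 3)
  pull out 2: (2/27) = -1  (since 27 mod 8 = 3)
  (1/27) = 1
Product of signs = -1

-1


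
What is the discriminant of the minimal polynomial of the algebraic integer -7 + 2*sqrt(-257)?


The element -7 + 2*sqrt(-257) has minimal polynomial:
x^2 + 14*x + 1077
Discriminant = (14)^2 - 4*(1077)
= 196 - 4308
= -4112

-4112


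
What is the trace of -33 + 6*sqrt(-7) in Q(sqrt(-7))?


Tr(a + b*sqrt(d)) = (a + b*sqrt(d)) + (a - b*sqrt(d)) = 2a
= 2 * (-33)
= -66

-66


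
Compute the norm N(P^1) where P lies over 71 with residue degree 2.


N(P^a) = p^(a*f)
= 71^(1*2)
= 71^2
= 5041

5041


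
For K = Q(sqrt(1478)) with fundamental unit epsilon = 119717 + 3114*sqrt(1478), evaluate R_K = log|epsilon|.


epsilon = 119717 + 3114*sqrt(1478)
= 239434.0000
R = ln(239434.0000)
= 12.3860

12.3860


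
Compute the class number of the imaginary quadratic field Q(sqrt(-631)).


K = Q(sqrt(-631)). d mod 4 = 1, so D = disc(K) = d = -631
h(K) equals the number of primitive reduced positive-definite forms (a, b, c) = a*x^2 + b*x*y + c*y^2 with b^2 - 4ac = D,
where reduced means |b| <= a <= c, with b >= 0 whenever |b| = a or a = c, and primitive means gcd(a, b, c) = 1.
Reduced forces 3a^2 <= |D| = 631, so 1 <= a <= 14; b must have the parity of D, and c = (b^2 - D)/(4a) must be an integer >= a.
Enumerate a = 1..14, b in [-a, a]:
  a=1: (1, 1, 158)  [1]
  a=2: (2, -1, 79), (2, 1, 79)  [2]
  a=3: none
  a=4: (4, -3, 40), (4, 3, 40)  [2]
  a=5: (5, -3, 32), (5, 3, 32)  [2]
  a=6..7: none
  a=8: (8, -3, 20), (8, 3, 20)  [2]
  a=9: none
  a=10: (10, -7, 17), (10, -3, 16), (10, 3, 16), (10, 7, 17)  [4]
  a=11..14: none
Total reduced forms: 1 + 2 + 2 + 2 + 2 + 4 = 13
h = 13

13


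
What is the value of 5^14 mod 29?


p = 29 is prime and the exponent is (p-1)/2 = 14, so by Euler's criterion 5^14 = (5/29) = +1 or -1 mod 29.
Compute by square-and-multiply:
  14 = 8 + 4 + 2 (binary 1110)
  Repeated squaring mod 29: 5^1 = 5, 5^2 = 25, 5^4 = 16, 5^8 = 24
  5^14 = 5^8 * 5^4 * 5^2 = 24 * 16 * 25 mod 29
    24 * 16 = 384 = 7 mod 29
    7 * 25 = 175 = 1 mod 29
  5^14 = 1 mod 29
Result 1: 5 is a quadratic residue mod 29.
5^14 mod 29 = 1

1


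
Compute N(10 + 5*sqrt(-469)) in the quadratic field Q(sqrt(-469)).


N(a + b*sqrt(d)) = a^2 - d*b^2
= (10)^2 - (-469)*(5)^2
= 100 + 11725
= 11825

11825


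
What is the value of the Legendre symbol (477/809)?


p = 809 is prime, so compute (477/809) with the reciprocity algorithm (Jacobi-symbol steps: pull out 2s via (2/n), flip via reciprocity, reduce):
  reciprocity: (477/809) -> +(809/477)
  reduce: (332/477)
  pull out 2: (2/477) = -1  (since 477 mod 8 = 5)
  pull out 2: (2/477) = -1  (since 477 mod 8 = 5)
  reciprocity: (83/477) -> +(477/83)
  reduce: (62/83)
  pull out 2: (2/83) = -1  (since 83 mod 8 = 3)
  reciprocity: (31/83) -> -(83/31)
  reduce: (21/31)
  reciprocity: (21/31) -> +(31/21)
  reduce: (10/21)
  pull out 2: (2/21) = -1  (since 21 mod 8 = 5)
  reciprocity: (5/21) -> +(21/5)
  reduce: (1/5)
  (1/5) = 1
Product of signs = -1
(477/809) = -1

-1
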